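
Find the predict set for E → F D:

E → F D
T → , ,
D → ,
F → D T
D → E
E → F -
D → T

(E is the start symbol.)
{ ',' }

PREDICT(E → F D) = (FIRST(RHS) \ {ε}) ∪ (FOLLOW(E) if ε ∈ FIRST(RHS), i.e. RHS ⇒* ε)
FIRST(F) = { ',' }
FIRST(F D) = { ',' }
ε ∉ FIRST(F D), so FOLLOW(E) is not added.
PREDICT(E → F D) = { ',' }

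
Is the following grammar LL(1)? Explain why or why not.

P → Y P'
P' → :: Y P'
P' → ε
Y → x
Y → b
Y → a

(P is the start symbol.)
A grammar is LL(1) if for each non-terminal N with multiple productions, the predict sets of those productions are pairwise disjoint, where PREDICT(N → α) = (FIRST(α) \ {ε}) ∪ (FOLLOW(N) if α ⇒* ε).

Relevant sets:
  FOLLOW(P') = { $ }

For P':
  PREDICT(P' → :: Y P') = { '::' }
  PREDICT(P' → ε) = { $ }
For Y:
  PREDICT(Y → x) = { 'x' }
  PREDICT(Y → b) = { 'b' }
  PREDICT(Y → a) = { 'a' }
P has a single production, so nothing to check there.

All predict sets are disjoint. The grammar IS LL(1).

Answer: Yes, the grammar is LL(1).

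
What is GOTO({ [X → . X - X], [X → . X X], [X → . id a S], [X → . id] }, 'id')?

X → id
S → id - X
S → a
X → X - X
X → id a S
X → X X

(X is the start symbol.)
{ [X → id . a S], [X → id .] }

GOTO(I, 'id') = CLOSURE({ [A → αX.β] : [A → α.Xβ] ∈ I, X = 'id' })

Items with dot before 'id', with the dot advanced:
  [X → . id] → [X → id .]
  [X → . id a S] → [X → id . a S]
Closure adds nothing (no advanced item has the dot before a non-terminal).

GOTO = { [X → id . a S], [X → id .] }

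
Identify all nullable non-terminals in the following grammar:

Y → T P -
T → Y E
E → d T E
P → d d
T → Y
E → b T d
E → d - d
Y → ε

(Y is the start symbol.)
ε-productions: Y → ε
So Y is immediately nullable.
T → Y: every symbol on the right is nullable, so T is nullable too.
No further non-terminal can be added: every production for the remaining non-terminals contains a terminal or a non-nullable non-terminal.
Nullable = { 'T', 'Y' }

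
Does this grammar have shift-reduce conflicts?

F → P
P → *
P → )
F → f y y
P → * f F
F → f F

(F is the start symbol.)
Yes — I2: [P → * .] vs [P → * . f F]

Augment with F' → F and build the canonical LR(0) collection (I0 = CLOSURE({[F' → . F]}), then GOTO on every symbol after a dot until no new states appear). It has 11 states:
  I0: { [F → . P], [F → . f F], [F → . f y y], [F' → . F], [P → . )], [P → . * f F], [P → . *] }  — shift
  I1: { [P → ) .] }  — reduce
  I2: { [P → * . f F], [P → * .] }  — shift, reduce
  I3: { [F' → F .] }  — accept
  I4: { [F → P .] }  — reduce
  I5: { [F → . P], [F → . f F], [F → . f y y], [F → f . F], [F → f . y y], [P → . )], [P → . * f F], [P → . *] }  — shift
  I6: { [F → f F .] }  — reduce
  I7: { [F → f y . y] }  — shift
  I8: { [F → f y y .] }  — reduce
  I9: { [F → . P], [F → . f F], [F → . f y y], [P → * f . F], [P → . )], [P → . * f F], [P → . *] }  — shift
  I10: { [P → * f F .] }  — reduce

I2 contains reduce item [P → * .] and shift item [P → * . f F] — shift-reduce conflict.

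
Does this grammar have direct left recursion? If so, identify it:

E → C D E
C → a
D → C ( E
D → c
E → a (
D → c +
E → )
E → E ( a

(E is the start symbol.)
Yes, E is left-recursive

E → C D E: starts with C
C → a: starts with a
D → C ( E: starts with C
D → c: starts with c
E → a (: starts with a
D → c +: starts with c
E → ): starts with ')'
E → E ( a: LEFT RECURSIVE (starts with E)

The grammar has direct left recursion on: E.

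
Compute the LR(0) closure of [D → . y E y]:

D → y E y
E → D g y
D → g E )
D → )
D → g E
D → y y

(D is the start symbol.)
To compute CLOSURE, for each item [A → α.Bβ] where B is a non-terminal, add [B → .γ] for all productions B → γ; repeat for the newly added items until nothing changes.

Start with: [D → . y E y]
The dot precedes the terminal y, so nothing is added.

CLOSURE = { [D → . y E y] }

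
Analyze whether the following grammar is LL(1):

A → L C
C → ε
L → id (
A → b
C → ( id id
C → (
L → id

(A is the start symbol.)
A grammar is LL(1) if for each non-terminal N with multiple productions, the predict sets of those productions are pairwise disjoint, where PREDICT(N → α) = (FIRST(α) \ {ε}) ∪ (FOLLOW(N) if α ⇒* ε).

Relevant sets:
  FIRST(L) = { 'id' }
  FOLLOW(C) = { $ }

For A:
  PREDICT(A → L C) = { 'id' }
  PREDICT(A → b) = { 'b' }
For C:
  PREDICT(C → ε) = { $ }
  PREDICT(C → '(' id id) = { '(' }
  PREDICT(C → '(') = { '(' }
For L:
  PREDICT(L → id '(') = { 'id' }
  PREDICT(L → id) = { 'id' }

Conflict found: Predict set conflict for C: { '(' }
The grammar is NOT LL(1).

Answer: No. Predict set conflict for C: { '(' }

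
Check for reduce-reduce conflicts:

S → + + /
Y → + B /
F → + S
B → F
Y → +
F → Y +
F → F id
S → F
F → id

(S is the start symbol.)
Yes — I10: [B → F .] vs [S → F .]

Augment with S' → S and build the canonical LR(0) collection (I0 = CLOSURE({[S' → . S]}), then GOTO on every symbol after a dot until no new states appear). It has 14 states:
  I0: { [F → . + S], [F → . F id], [F → . Y +], [F → . id], [S → . + + /], [S → . F], [S' → . S], [Y → . + B /], [Y → . +] }  — shift
  I1: { [B → . F], [F → + . S], [F → . + S], [F → . F id], [F → . Y +], [F → . id], [S → + . + /], [S → . + + /], [S → . F], [Y → + . B /], [Y → + .], [Y → . + B /], [Y → . +] }  — shift, reduce
  I2: { [F → F . id], [S → F .] }  — shift, reduce
  I3: { [S' → S .] }  — accept
  I4: { [F → Y . +] }  — shift
  I5: { [F → id .] }  — reduce
  I6: { [F → Y + .] }  — reduce
  I7: { [F → F id .] }  — reduce
  I8: { [B → . F], [F → + . S], [F → . + S], [F → . F id], [F → . Y +], [F → . id], [S → + + . /], [S → + . + /], [S → . + + /], [S → . F], [Y → + . B /], [Y → + .], [Y → . + B /], [Y → . +] }  — shift, reduce
  I9: { [Y → + B . /] }  — shift
  I10: { [B → F .], [F → F . id], [S → F .] }  — shift, 2 reduces
  I11: { [F → + S .] }  — reduce
  I12: { [Y → + B / .] }  — reduce
  I13: { [S → + + / .] }  — reduce

I10 contains complete items [B → F .], [S → F .] — reduce-reduce conflict.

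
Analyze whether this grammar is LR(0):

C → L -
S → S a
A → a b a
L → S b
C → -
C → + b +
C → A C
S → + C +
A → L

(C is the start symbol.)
Augment with C' → C and build the canonical LR(0) collection (I0 = CLOSURE({[C' → . C]}), then GOTO on every symbol after a dot until no new states appear). It has 18 states:
  I0: { [A → . L], [A → . a b a], [C → . + b +], [C → . -], [C → . A C], [C → . L -], [C' → . C], [L → . S b], [S → . + C +], [S → . S a] }  — shift
  I1: { [A → . L], [A → . a b a], [C → + . b +], [C → . + b +], [C → . -], [C → . A C], [C → . L -], [L → . S b], [S → + . C +], [S → . + C +], [S → . S a] }  — shift
  I2: { [C → - .] }  — reduce
  I3: { [A → . L], [A → . a b a], [C → . + b +], [C → . -], [C → . A C], [C → . L -], [C → A . C], [L → . S b], [S → . + C +], [S → . S a] }  — shift
  I4: { [C' → C .] }  — accept
  I5: { [A → L .], [C → L . -] }  — shift, reduce
  I6: { [L → S . b], [S → S . a] }  — shift
  I7: { [A → a . b a] }  — shift
  I8: { [A → a b . a] }  — shift
  I9: { [A → a b a .] }  — reduce
  I10: { [S → S a .] }  — reduce
  I11: { [L → S b .] }  — reduce
  I12: { [C → L - .] }  — reduce
  I13: { [C → A C .] }  — reduce
  I14: { [S → + C . +] }  — shift
  I15: { [C → + b . +] }  — shift
  I16: { [C → + b + .] }  — reduce
  I17: { [S → + C + .] }  — reduce

Conflict in state I5:
  Shift-reduce conflict between [A → L .] and [C → L . -]
So the grammar is NOT LR(0).

Answer: No. Shift-reduce conflict between [A → L .] and [C → L . -]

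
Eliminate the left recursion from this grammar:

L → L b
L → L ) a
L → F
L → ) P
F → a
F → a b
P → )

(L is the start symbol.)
L is directly left-recursive. The standard transformation for
  A → A α₁ | ... | A α_m | β₁ | ... | β_n
is
  A  → β₁ A' | ... | β_n A'
  A' → α₁ A' | ... | α_m A' | ε

L → F becomes L → F L'
L → ) P becomes L → ) P L'
L → L b becomes L' → b L'
L → L ) a becomes L' → ) a L'
Add L' → ε

Productions for other non-terminals are unchanged:
  F → a
  F → a b
  P → )

Resulting grammar:
L → F L'
L → ) P L'
L' → b L'
L' → ) a L'
L' → ε
F → a
F → a b
P → )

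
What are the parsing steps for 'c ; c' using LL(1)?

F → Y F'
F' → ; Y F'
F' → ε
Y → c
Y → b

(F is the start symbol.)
Stack is shown with the top on the left.

Stack     Input    Action
-------------------------
F $       c ; c $  output F → Y F'
Y F' $    c ; c $  output Y → c
c F' $    c ; c $  match 'c'
F' $      ; c $    output F' → ; Y F'
; Y F' $  ; c $    match ';'
Y F' $    c $      output Y → c
c F' $    c $      match 'c'
F' $      $        output F' → ε
$         $        accept

The string is accepted.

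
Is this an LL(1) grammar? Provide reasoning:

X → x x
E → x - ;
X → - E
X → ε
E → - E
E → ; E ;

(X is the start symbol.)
Yes, the grammar is LL(1).

A grammar is LL(1) if for each non-terminal N with multiple productions, the predict sets of those productions are pairwise disjoint, where PREDICT(N → α) = (FIRST(α) \ {ε}) ∪ (FOLLOW(N) if α ⇒* ε).

Relevant sets:
  FOLLOW(X) = { $ }

For X:
  PREDICT(X → x x) = { 'x' }
  PREDICT(X → '-' E) = { '-' }
  PREDICT(X → ε) = { $ }
For E:
  PREDICT(E → x '-' ';') = { 'x' }
  PREDICT(E → '-' E) = { '-' }
  PREDICT(E → ';' E ';') = { ';' }

All predict sets are disjoint. The grammar IS LL(1).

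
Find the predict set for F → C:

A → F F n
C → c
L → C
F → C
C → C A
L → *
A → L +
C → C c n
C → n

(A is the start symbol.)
{ 'c', 'n' }

PREDICT(F → C) = (FIRST(RHS) \ {ε}) ∪ (FOLLOW(F) if ε ∈ FIRST(RHS), i.e. RHS ⇒* ε)
FIRST(C) = { 'c', 'n' }
FIRST(C) = { 'c', 'n' }
ε ∉ FIRST(C), so FOLLOW(F) is not added.
PREDICT(F → C) = { 'c', 'n' }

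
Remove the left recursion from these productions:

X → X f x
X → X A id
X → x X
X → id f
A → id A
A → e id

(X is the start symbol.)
X is directly left-recursive. The standard transformation for
  A → A α₁ | ... | A α_m | β₁ | ... | β_n
is
  A  → β₁ A' | ... | β_n A'
  A' → α₁ A' | ... | α_m A' | ε

X → x X becomes X → x X X'
X → id f becomes X → id f X'
X → X f x becomes X' → f x X'
X → X A id becomes X' → A id X'
Add X' → ε

Productions for other non-terminals are unchanged:
  A → id A
  A → e id

Resulting grammar:
X → x X X'
X → id f X'
X' → f x X'
X' → A id X'
X' → ε
A → id A
A → e id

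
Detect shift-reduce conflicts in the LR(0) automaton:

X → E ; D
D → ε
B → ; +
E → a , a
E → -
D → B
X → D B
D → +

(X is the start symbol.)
Yes — I0: [D → .] vs [B → . ; +]; I11: [D → .] vs [B → . ; +]

A shift-reduce conflict occurs when an LR(0) state has both:
  - a complete (reduce) item [A → α .] (dot at the end), and
  - a shift item [B → β . c γ] (dot before a terminal).

Augment with X' → X and build the canonical LR(0) collection (I0 = CLOSURE({[X' → . X]}), then GOTO on every symbol after a dot until no new states appear). It has 15 states:
  I0: { [B → . ; +], [D → . +], [D → . B], [D → .], [E → . -], [E → . a , a], [X → . D B], [X → . E ; D], [X' → . X] }  — shift, reduce
  I1: { [D → + .] }  — reduce
  I2: { [E → - .] }  — reduce
  I3: { [B → ; . +] }  — shift
  I4: { [D → B .] }  — reduce
  I5: { [B → . ; +], [X → D . B] }  — shift
  I6: { [X → E . ; D] }  — shift
  I7: { [X' → X .] }  — accept
  I8: { [E → a . , a] }  — shift
  I9: { [E → a , . a] }  — shift
  I10: { [E → a , a .] }  — reduce
  I11: { [B → . ; +], [D → . +], [D → . B], [D → .], [X → E ; . D] }  — shift, reduce
  I12: { [X → E ; D .] }  — reduce
  I13: { [X → D B .] }  — reduce
  I14: { [B → ; + .] }  — reduce

I0 contains reduce item [D → .] and shift items [B → . ; +], [D → . +], [E → . -], [E → . a , a] — shift-reduce conflict.
I11 contains reduce item [D → .] and shift items [B → . ; +], [D → . +] — shift-reduce conflict.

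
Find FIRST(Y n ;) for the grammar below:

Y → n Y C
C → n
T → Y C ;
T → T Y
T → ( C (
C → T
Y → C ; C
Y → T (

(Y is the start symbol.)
FIRST sets of the non-terminals involved (from the grammar, by fixed-point iteration):
  FIRST(Y) = { '(', 'n' }

To compute FIRST(Y n ;), process the symbols left to right:
Symbol Y is a non-terminal. Add FIRST(Y) \ {ε} = { '(', 'n' }
Y is not nullable (ε ∉ FIRST(Y)), so stop here.
FIRST(Y n ;) = { '(', 'n' }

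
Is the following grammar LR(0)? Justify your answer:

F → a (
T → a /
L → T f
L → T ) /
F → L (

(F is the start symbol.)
Yes, the grammar is LR(0)

Augment with F' → F and build the canonical LR(0) collection (I0 = CLOSURE({[F' → . F]}), then GOTO on every symbol after a dot until no new states appear). It has 11 states:
  I0: { [F → . L (], [F → . a (], [F' → . F], [L → . T ) /], [L → . T f], [T → . a /] }  — shift
  I1: { [F' → F .] }  — accept
  I2: { [F → L . (] }  — shift
  I3: { [L → T . ) /], [L → T . f] }  — shift
  I4: { [F → a . (], [T → a . /] }  — shift
  I5: { [F → a ( .] }  — reduce
  I6: { [T → a / .] }  — reduce
  I7: { [L → T ) . /] }  — shift
  I8: { [L → T f .] }  — reduce
  I9: { [L → T ) / .] }  — reduce
  I10: { [F → L ( .] }  — reduce

Every state is either a pure shift/goto state or contains exactly one complete item and nothing to shift — no conflicts. The grammar is LR(0).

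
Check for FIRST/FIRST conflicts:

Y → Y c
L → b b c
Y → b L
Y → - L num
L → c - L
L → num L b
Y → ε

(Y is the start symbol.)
Yes. Y → Y c / Y → b L on { 'b' }; Y → Y c / Y → '-' L num on { '-' }

FIRST sets of the non-terminals at (or reachable through a nullable prefix from) the front of some alternative:
  FIRST(Y) = { '-', 'b', 'c', ε }

Productions for Y:
  Y → Y c: FIRST = { '-', 'b', 'c' }
  Y → b L: FIRST = { 'b' }
  Y → - L num: FIRST = { '-' }
  Y → ε: FIRST = { ε }
Productions for L:
  L → b b c: FIRST = { 'b' }
  L → c - L: FIRST = { 'c' }
  L → num L b: FIRST = { 'num' }

Conflict for Y: Y → Y c and Y → b L
  Overlap: { 'b' }
Conflict for Y: Y → Y c and Y → - L num
  Overlap: { '-' }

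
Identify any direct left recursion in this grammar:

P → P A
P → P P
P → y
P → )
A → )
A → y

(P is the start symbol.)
Direct left recursion occurs when N → N α for some non-terminal N (the right-hand side begins with the left-hand side itself).

P → P A: LEFT RECURSIVE (starts with P)
P → P P: LEFT RECURSIVE (starts with P)
P → y: starts with y
P → ): starts with ')'
A → ): starts with ')'
A → y: starts with y

The grammar has direct left recursion on: P.

Answer: Yes, P is left-recursive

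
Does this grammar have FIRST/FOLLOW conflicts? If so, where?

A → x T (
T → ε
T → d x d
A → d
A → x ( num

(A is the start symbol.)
No FIRST/FOLLOW conflicts.

A FIRST/FOLLOW conflict occurs when a non-terminal N has a nullable alternative N → β (β ⇒* ε) and another alternative N → α with FIRST(α) ∩ FOLLOW(N) ≠ ∅: on such a lookahead the parser cannot decide between expanding α and letting N vanish via β.

Nullable non-terminals: T.

T: nullable alternative(s) T → ε; FOLLOW(T) = { '(' }
  T → ε: FIRST \ {ε} = { } — this is the only nullable alternative, skip
  T → d x d: FIRST \ {ε} = { 'd' } — disjoint from FOLLOW(T)

A has no nullable alternative, so no FIRST/FOLLOW check is needed there.

No FIRST/FOLLOW conflicts found.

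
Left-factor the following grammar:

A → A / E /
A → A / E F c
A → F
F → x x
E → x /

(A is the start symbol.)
Left-factoring transforms A → αβ₁ | αβ₂ into A → αA' and A' → β₁ | β₂
(α is the longest common prefix among the alternatives). Repeat until
no nonterminal has two alternatives with a common prefix.

Round 1: A has alternatives sharing prefix 'A / E'. Introduce A': A → A / E A'
  Add: A' → /
  Add: A' → F c

No remaining common prefixes — done.

Resulting grammar:
A → A / E A'
A' → /
A' → F c
A → F
F → x x
E → x /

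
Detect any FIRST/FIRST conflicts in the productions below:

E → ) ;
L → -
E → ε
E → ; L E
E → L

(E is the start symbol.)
No FIRST/FIRST conflicts.

FIRST sets of the non-terminals at (or reachable through a nullable prefix from) the front of some alternative:
  FIRST(L) = { '-' }

Productions for E:
  E → ) ;: FIRST = { ')' }
  E → ε: FIRST = { ε }
  E → ; L E: FIRST = { ';' }
  E → L: FIRST = { '-' }
L has only one production, so no FIRST/FIRST conflict is possible there.

All alternatives of each non-terminal have pairwise disjoint FIRST sets.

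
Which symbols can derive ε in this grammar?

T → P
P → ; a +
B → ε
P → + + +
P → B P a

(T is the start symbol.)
ε-productions: B → ε
So B is immediately nullable.
No further non-terminal can be added: every production for the remaining non-terminals contains a terminal or a non-nullable non-terminal.
Nullable = { 'B' }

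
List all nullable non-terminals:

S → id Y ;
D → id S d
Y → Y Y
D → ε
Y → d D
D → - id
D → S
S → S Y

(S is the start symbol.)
ε-productions: D → ε
So D is immediately nullable.
No further non-terminal can be added: every production for the remaining non-terminals contains a terminal or a non-nullable non-terminal.
Nullable = { 'D' }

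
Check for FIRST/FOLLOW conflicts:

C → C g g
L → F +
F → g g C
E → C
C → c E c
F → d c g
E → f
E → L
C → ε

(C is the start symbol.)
A FIRST/FOLLOW conflict occurs when a non-terminal N has a nullable alternative N → β (β ⇒* ε) and another alternative N → α with FIRST(α) ∩ FOLLOW(N) ≠ ∅: on such a lookahead the parser cannot decide between expanding α and letting N vanish via β.

Nullable non-terminals: C, E.
FIRST sets used below: FIRST(C) = { 'c', 'g', ε }, FIRST(L) = { 'd', 'g' }

C: nullable alternative(s) C → ε; FOLLOW(C) = { $, '+', 'c', 'g' }
  C → C g g: FIRST \ {ε} = { 'c', 'g' } — overlaps FOLLOW(C) on { 'c', 'g' }: CONFLICT
  C → c E c: FIRST \ {ε} = { 'c' } — overlaps FOLLOW(C) on { 'c' }: CONFLICT
  C → ε: FIRST \ {ε} = { } — this is the only nullable alternative, skip

E: nullable alternative(s) E → C; FOLLOW(E) = { 'c' }
  E → C: FIRST \ {ε} = { 'c', 'g' } — this is the only nullable alternative, skip
  E → f: FIRST \ {ε} = { 'f' } — disjoint from FOLLOW(E)
  E → L: FIRST \ {ε} = { 'd', 'g' } — disjoint from FOLLOW(E)

F, L have no nullable alternative, so no FIRST/FOLLOW check is needed there.

So the grammar has 2 FIRST/FOLLOW conflicts (marked CONFLICT above).

Answer: Yes. C → C g g with FOLLOW(C) on { 'c', 'g' }; C → c E c with FOLLOW(C) on { 'c' }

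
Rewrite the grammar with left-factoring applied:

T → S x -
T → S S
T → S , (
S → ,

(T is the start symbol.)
Left-factoring transforms A → αβ₁ | αβ₂ into A → αA' and A' → β₁ | β₂
(α is the longest common prefix among the alternatives). Repeat until
no nonterminal has two alternatives with a common prefix.

Round 1: T has alternatives sharing prefix 'S'. Introduce T': T → S T'
  Add: T' → x -
  Add: T' → S
  Add: T' → , (

No remaining common prefixes — done.

Resulting grammar:
T → S T'
T' → x -
T' → S
T' → , (
S → ,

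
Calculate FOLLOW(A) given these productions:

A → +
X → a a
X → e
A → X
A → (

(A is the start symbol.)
To compute FOLLOW(A), find every occurrence of A on a right-hand side N → α A β: add FIRST(β) \ {ε}, and if β is empty or nullable also add FOLLOW(N). Iterate to a fixed point.

A is the start symbol, so $ ∈ FOLLOW(A).
A does not occur on any right-hand side.

Taking the union: FOLLOW(A) = { $ }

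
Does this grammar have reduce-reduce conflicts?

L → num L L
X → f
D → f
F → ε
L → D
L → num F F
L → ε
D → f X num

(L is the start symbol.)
A reduce-reduce conflict occurs when an LR(0) state has two complete items [A → α .] and [B → β .] — both call for a reduction, and with no lookahead the parser cannot choose between them.

Augment with L' → L and build the canonical LR(0) collection (I0 = CLOSURE({[L' → . L]}), then GOTO on every symbol after a dot until no new states appear). It has 12 states:
  I0: { [D → . f X num], [D → . f], [L → . D], [L → . num F F], [L → . num L L], [L → .], [L' → . L] }  — shift, reduce
  I1: { [L → D .] }  — reduce
  I2: { [L' → L .] }  — accept
  I3: { [D → f . X num], [D → f .], [X → . f] }  — shift, reduce
  I4: { [D → . f X num], [D → . f], [F → .], [L → . D], [L → . num F F], [L → . num L L], [L → .], [L → num . F F], [L → num . L L] }  — shift, 2 reduces
  I5: { [F → .], [L → num F . F] }  — reduce
  I6: { [D → . f X num], [D → . f], [L → . D], [L → . num F F], [L → . num L L], [L → .], [L → num L . L] }  — shift, reduce
  I7: { [L → num L L .] }  — reduce
  I8: { [L → num F F .] }  — reduce
  I9: { [D → f X . num] }  — shift
  I10: { [X → f .] }  — reduce
  I11: { [D → f X num .] }  — reduce

I4 contains complete items [F → .], [L → .] — reduce-reduce conflict.

Answer: Yes — I4: [F → .] vs [L → .]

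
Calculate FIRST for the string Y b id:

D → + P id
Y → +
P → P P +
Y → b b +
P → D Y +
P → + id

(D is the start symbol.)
{ '+', 'b' }

FIRST sets of the non-terminals involved (from the grammar, by fixed-point iteration):
  FIRST(Y) = { '+', 'b' }

To compute FIRST(Y b id), process the symbols left to right:
Symbol Y is a non-terminal. Add FIRST(Y) \ {ε} = { '+', 'b' }
Y is not nullable (ε ∉ FIRST(Y)), so stop here.
FIRST(Y b id) = { '+', 'b' }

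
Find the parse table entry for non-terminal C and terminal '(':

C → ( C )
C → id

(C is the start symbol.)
C → ( C )

To find M[C, '('], we find productions for C where '(' is in the predict set (PREDICT(N → α) = (FIRST(α) \ {ε}) ∪ (FOLLOW(N) if α ⇒* ε)).

C → ( C ): PREDICT = { '(' }
  '(' is in predict set, so this production goes in M[C, '(']
C → id: PREDICT = { 'id' }

M[C, '('] = C → ( C )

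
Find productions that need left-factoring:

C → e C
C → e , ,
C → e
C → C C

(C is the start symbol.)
Yes, C has productions with common prefix 'e'

Left-factoring is needed when two productions for the same non-terminal
share a common prefix on the right-hand side.

Productions for C:
  C → e C
  C → e , ,
  C → e
  C → C C

Found common prefix 'e' in productions for C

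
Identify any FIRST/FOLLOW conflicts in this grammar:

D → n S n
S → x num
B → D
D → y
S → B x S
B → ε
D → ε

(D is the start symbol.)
No FIRST/FOLLOW conflicts.

A FIRST/FOLLOW conflict occurs when a non-terminal N has a nullable alternative N → β (β ⇒* ε) and another alternative N → α with FIRST(α) ∩ FOLLOW(N) ≠ ∅: on such a lookahead the parser cannot decide between expanding α and letting N vanish via β.

Nullable non-terminals: B, D.
FIRST sets used below: FIRST(D) = { 'n', 'y', ε }

B: nullable alternative(s) B → D, B → ε; FOLLOW(B) = { 'x' }
  B → D: FIRST \ {ε} = { 'n', 'y' } — disjoint from FOLLOW(B)
  B → ε: FIRST \ {ε} = { } — disjoint from FOLLOW(B)

D: nullable alternative(s) D → ε; FOLLOW(D) = { $, 'x' }
  D → n S n: FIRST \ {ε} = { 'n' } — disjoint from FOLLOW(D)
  D → y: FIRST \ {ε} = { 'y' } — disjoint from FOLLOW(D)
  D → ε: FIRST \ {ε} = { } — this is the only nullable alternative, skip

S has no nullable alternative, so no FIRST/FOLLOW check is needed there.

No FIRST/FOLLOW conflicts found.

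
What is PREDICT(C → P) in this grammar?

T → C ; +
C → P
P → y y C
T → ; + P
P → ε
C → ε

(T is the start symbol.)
{ $, ';', 'y' }

PREDICT(C → P) = (FIRST(RHS) \ {ε}) ∪ (FOLLOW(C) if ε ∈ FIRST(RHS), i.e. RHS ⇒* ε)
FIRST(P) = { 'y', ε }
FIRST(P) = { 'y', ε }
ε ∈ FIRST(P) (the right-hand side is nullable), so add FOLLOW(C) = { $, ';' }
PREDICT(C → P) = { $, ';', 'y' }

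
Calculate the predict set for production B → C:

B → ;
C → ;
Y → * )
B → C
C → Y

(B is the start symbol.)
PREDICT(B → C) = (FIRST(RHS) \ {ε}) ∪ (FOLLOW(B) if ε ∈ FIRST(RHS), i.e. RHS ⇒* ε)
FIRST(C) = { '*', ';' }
FIRST(C) = { '*', ';' }
ε ∉ FIRST(C), so FOLLOW(B) is not added.
PREDICT(B → C) = { '*', ';' }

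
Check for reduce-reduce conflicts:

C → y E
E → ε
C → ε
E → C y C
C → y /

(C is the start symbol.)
Yes — I2: [C → .] vs [E → .]

A reduce-reduce conflict occurs when an LR(0) state has two complete items [A → α .] and [B → β .] — both call for a reduction, and with no lookahead the parser cannot choose between them.

Augment with C' → C and build the canonical LR(0) collection (I0 = CLOSURE({[C' → . C]}), then GOTO on every symbol after a dot until no new states appear). It has 8 states:
  I0: { [C → . y /], [C → . y E], [C → .], [C' → . C] }  — shift, reduce
  I1: { [C' → C .] }  — accept
  I2: { [C → . y /], [C → . y E], [C → .], [C → y . /], [C → y . E], [E → . C y C], [E → .] }  — shift, 2 reduces
  I3: { [C → y / .] }  — reduce
  I4: { [E → C . y C] }  — shift
  I5: { [C → y E .] }  — reduce
  I6: { [C → . y /], [C → . y E], [C → .], [E → C y . C] }  — shift, reduce
  I7: { [E → C y C .] }  — reduce

I2 contains complete items [C → .], [E → .] — reduce-reduce conflict.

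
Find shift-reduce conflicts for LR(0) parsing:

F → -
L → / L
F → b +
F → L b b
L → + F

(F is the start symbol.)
Augment with F' → F and build the canonical LR(0) collection (I0 = CLOSURE({[F' → . F]}), then GOTO on every symbol after a dot until no new states appear). It has 12 states:
  I0: { [F → . -], [F → . L b b], [F → . b +], [F' → . F], [L → . + F], [L → . / L] }  — shift
  I1: { [F → . -], [F → . L b b], [F → . b +], [L → + . F], [L → . + F], [L → . / L] }  — shift
  I2: { [F → - .] }  — reduce
  I3: { [L → . + F], [L → . / L], [L → / . L] }  — shift
  I4: { [F' → F .] }  — accept
  I5: { [F → L . b b] }  — shift
  I6: { [F → b . +] }  — shift
  I7: { [F → b + .] }  — reduce
  I8: { [F → L b . b] }  — shift
  I9: { [F → L b b .] }  — reduce
  I10: { [L → / L .] }  — reduce
  I11: { [L → + F .] }  — reduce

No state contains both a complete item and a shift item.

Answer: No shift-reduce conflicts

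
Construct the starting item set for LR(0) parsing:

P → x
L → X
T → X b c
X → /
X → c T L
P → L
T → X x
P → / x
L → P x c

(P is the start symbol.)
First, augment the grammar with P' → P
I₀ = CLOSURE({ [P' → . P] }):
  [P' → . P] has the dot before P: add [P → . x], [P → . L], [P → . / x]
  [P → . L] has the dot before L: add [L → . X], [L → . P x c]
  [L → . X] has the dot before X: add [X → . /], [X → . c T L]
No further items can be added.

I₀ = { [L → . P x c], [L → . X], [P → . / x], [P → . L], [P → . x], [P' → . P], [X → . /], [X → . c T L] }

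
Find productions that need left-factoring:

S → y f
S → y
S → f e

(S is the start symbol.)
Yes, S has productions with common prefix 'y'

Left-factoring is needed when two productions for the same non-terminal
share a common prefix on the right-hand side.

Productions for S:
  S → y f
  S → y
  S → f e

Found common prefix 'y' in productions for S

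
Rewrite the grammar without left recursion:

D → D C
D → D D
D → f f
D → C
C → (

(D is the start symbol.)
D is directly left-recursive. The standard transformation for
  A → A α₁ | ... | A α_m | β₁ | ... | β_n
is
  A  → β₁ A' | ... | β_n A'
  A' → α₁ A' | ... | α_m A' | ε

D → f f becomes D → f f D'
D → C becomes D → C D'
D → D C becomes D' → C D'
D → D D becomes D' → D D'
Add D' → ε

Productions for other non-terminals are unchanged:
  C → (

Resulting grammar:
D → f f D'
D → C D'
D' → C D'
D' → D D'
D' → ε
C → (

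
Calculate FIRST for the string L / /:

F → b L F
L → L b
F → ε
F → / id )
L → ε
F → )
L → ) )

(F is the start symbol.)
{ ')', '/', 'b' }

FIRST sets of the non-terminals involved (from the grammar, by fixed-point iteration):
  FIRST(L) = { ')', 'b', ε }

To compute FIRST(L / /), process the symbols left to right:
Symbol L is a non-terminal. Add FIRST(L) \ {ε} = { ')', 'b' }
L is nullable (ε ∈ FIRST(L)), continue to the next symbol.
Symbol / is a terminal. Add '/' and stop.
FIRST(L / /) = { ')', '/', 'b' }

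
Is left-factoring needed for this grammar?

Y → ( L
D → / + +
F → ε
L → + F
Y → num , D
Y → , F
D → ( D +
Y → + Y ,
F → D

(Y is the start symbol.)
No, left-factoring is not needed

Left-factoring is needed when two productions for the same non-terminal
share a common prefix on the right-hand side.

Productions for Y:
  Y → ( L
  Y → num , D
  Y → , F
  Y → + Y ,
Productions for D:
  D → / + +
  D → ( D +
Productions for F:
  F → ε
  F → D

No common prefixes found.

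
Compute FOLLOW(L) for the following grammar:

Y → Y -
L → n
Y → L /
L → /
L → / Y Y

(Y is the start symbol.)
To compute FOLLOW(L), find every occurrence of L on a right-hand side N → α L β: add FIRST(β) \ {ε}, and if β is empty or nullable also add FOLLOW(N). Iterate to a fixed point.

In Y → L /: L is followed by '/', add FIRST('/') \ {ε} = { '/' }

Taking the union: FOLLOW(L) = { '/' }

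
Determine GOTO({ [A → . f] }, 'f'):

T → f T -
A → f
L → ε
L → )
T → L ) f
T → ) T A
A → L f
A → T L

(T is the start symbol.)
{ [A → f .] }

GOTO(I, 'f') = CLOSURE({ [A → αX.β] : [A → α.Xβ] ∈ I, X = 'f' })

Items with dot before 'f', with the dot advanced:
  [A → . f] → [A → f .]
Closure adds nothing (no advanced item has the dot before a non-terminal).

GOTO = { [A → f .] }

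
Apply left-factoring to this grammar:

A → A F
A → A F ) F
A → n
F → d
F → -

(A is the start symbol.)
A → A F A'
A' → ε
A' → ) F
A → n
F → d
F → -

Left-factoring transforms A → αβ₁ | αβ₂ into A → αA' and A' → β₁ | β₂
(α is the longest common prefix among the alternatives). Repeat until
no nonterminal has two alternatives with a common prefix.

Round 1: A has alternatives sharing prefix 'A F'. Introduce A': A → A F A'
  Add: A' → ε
  Add: A' → ) F

No remaining common prefixes — done.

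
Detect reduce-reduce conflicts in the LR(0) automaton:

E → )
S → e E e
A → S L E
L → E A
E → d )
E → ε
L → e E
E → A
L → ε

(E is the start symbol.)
Yes — I4: [E → .] vs [L → .]

Augment with E' → E and build the canonical LR(0) collection (I0 = CLOSURE({[E' → . E]}), then GOTO on every symbol after a dot until no new states appear). It has 16 states:
  I0: { [A → . S L E], [E → . )], [E → . A], [E → . d )], [E → .], [E' → . E], [S → . e E e] }  — shift, reduce
  I1: { [E → ) .] }  — reduce
  I2: { [E → A .] }  — reduce
  I3: { [E' → E .] }  — accept
  I4: { [A → . S L E], [A → S . L E], [E → . )], [E → . A], [E → . d )], [E → .], [L → . E A], [L → . e E], [L → .], [S → . e E e] }  — shift, 2 reduces
  I5: { [E → d . )] }  — shift
  I6: { [A → . S L E], [E → . )], [E → . A], [E → . d )], [E → .], [S → . e E e], [S → e . E e] }  — shift, reduce
  I7: { [S → e E . e] }  — shift
  I8: { [S → e E e .] }  — reduce
  I9: { [E → d ) .] }  — reduce
  I10: { [A → . S L E], [L → E . A], [S → . e E e] }  — shift
  I11: { [A → . S L E], [A → S L . E], [E → . )], [E → . A], [E → . d )], [E → .], [S → . e E e] }  — shift, reduce
  I12: { [A → . S L E], [E → . )], [E → . A], [E → . d )], [E → .], [L → e . E], [S → . e E e], [S → e . E e] }  — shift, reduce
  I13: { [L → e E .], [S → e E . e] }  — shift, reduce
  I14: { [A → S L E .] }  — reduce
  I15: { [L → E A .] }  — reduce

I4 contains complete items [E → .], [L → .] — reduce-reduce conflict.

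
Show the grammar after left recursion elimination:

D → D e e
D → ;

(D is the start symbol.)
D is directly left-recursive. The standard transformation for
  A → A α₁ | ... | A α_m | β₁ | ... | β_n
is
  A  → β₁ A' | ... | β_n A'
  A' → α₁ A' | ... | α_m A' | ε

D → ; becomes D → ; D'
D → D e e becomes D' → e e D'
Add D' → ε

Resulting grammar:
D → ; D'
D' → e e D'
D' → ε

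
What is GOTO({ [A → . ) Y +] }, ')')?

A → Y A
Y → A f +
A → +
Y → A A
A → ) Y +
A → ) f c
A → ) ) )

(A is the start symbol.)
GOTO(I, ')') = CLOSURE({ [A → αX.β] : [A → α.Xβ] ∈ I, X = ')' })

Items with dot before ')', with the dot advanced:
  [A → . ) Y +] → [A → ) . Y +]
Closure of the advanced items:
  [A → ) . Y +] has the dot before Y: add [Y → . A f +], [Y → . A A]
  [Y → . A f +] has the dot before A: add [A → . Y A], [A → . +], [A → . ) Y +], [A → . ) f c], [A → . ) ) )]

GOTO = { [A → ) . Y +], [A → . ) ) )], [A → . ) Y +], [A → . ) f c], [A → . +], [A → . Y A], [Y → . A A], [Y → . A f +] }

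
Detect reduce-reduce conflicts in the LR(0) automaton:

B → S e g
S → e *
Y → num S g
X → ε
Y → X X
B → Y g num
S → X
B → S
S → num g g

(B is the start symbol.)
Yes — I3: [S → X .] vs [X → .]

Augment with B' → B and build the canonical LR(0) collection (I0 = CLOSURE({[B' → . B]}), then GOTO on every symbol after a dot until no new states appear). It has 19 states:
  I0: { [B → . S e g], [B → . S], [B → . Y g num], [B' → . B], [S → . X], [S → . e *], [S → . num g g], [X → .], [Y → . X X], [Y → . num S g] }  — shift, reduce
  I1: { [B' → B .] }  — accept
  I2: { [B → S . e g], [B → S .] }  — shift, reduce
  I3: { [S → X .], [X → .], [Y → X . X] }  — 2 reduces
  I4: { [B → Y . g num] }  — shift
  I5: { [S → e . *] }  — shift
  I6: { [S → . X], [S → . e *], [S → . num g g], [S → num . g g], [X → .], [Y → num . S g] }  — shift, reduce
  I7: { [Y → num S . g] }  — shift
  I8: { [S → X .] }  — reduce
  I9: { [S → num g . g] }  — shift
  I10: { [S → num . g g] }  — shift
  I11: { [S → num g g .] }  — reduce
  I12: { [Y → num S g .] }  — reduce
  I13: { [S → e * .] }  — reduce
  I14: { [B → Y g . num] }  — shift
  I15: { [B → Y g num .] }  — reduce
  I16: { [Y → X X .] }  — reduce
  I17: { [B → S e . g] }  — shift
  I18: { [B → S e g .] }  — reduce

I3 contains complete items [S → X .], [X → .] — reduce-reduce conflict.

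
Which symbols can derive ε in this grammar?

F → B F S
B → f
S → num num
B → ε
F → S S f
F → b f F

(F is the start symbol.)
{ 'B' }

A non-terminal is nullable if it can derive ε (the empty string): either it has an ε-production, or it has a production whose right-hand side consists entirely of nullable non-terminals.

ε-productions: B → ε
So B is immediately nullable.
No further non-terminal can be added: every production for the remaining non-terminals contains a terminal or a non-nullable non-terminal.
Nullable = { 'B' }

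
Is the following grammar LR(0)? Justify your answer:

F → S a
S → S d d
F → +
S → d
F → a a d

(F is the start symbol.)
Augment with F' → F and build the canonical LR(0) collection (I0 = CLOSURE({[F' → . F]}), then GOTO on every symbol after a dot until no new states appear). It has 11 states:
  I0: { [F → . +], [F → . S a], [F → . a a d], [F' → . F], [S → . S d d], [S → . d] }  — shift
  I1: { [F → + .] }  — reduce
  I2: { [F' → F .] }  — accept
  I3: { [F → S . a], [S → S . d d] }  — shift
  I4: { [F → a . a d] }  — shift
  I5: { [S → d .] }  — reduce
  I6: { [F → a a . d] }  — shift
  I7: { [F → a a d .] }  — reduce
  I8: { [F → S a .] }  — reduce
  I9: { [S → S d . d] }  — shift
  I10: { [S → S d d .] }  — reduce

Every state is either a pure shift/goto state or contains exactly one complete item and nothing to shift — no conflicts. The grammar is LR(0).

Answer: Yes, the grammar is LR(0)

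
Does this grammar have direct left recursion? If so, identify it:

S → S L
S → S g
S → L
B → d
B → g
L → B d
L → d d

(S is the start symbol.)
Direct left recursion occurs when N → N α for some non-terminal N (the right-hand side begins with the left-hand side itself).

S → S L: LEFT RECURSIVE (starts with S)
S → S g: LEFT RECURSIVE (starts with S)
S → L: starts with L
B → d: starts with d
B → g: starts with g
L → B d: starts with B
L → d d: starts with d

The grammar has direct left recursion on: S.

Answer: Yes, S is left-recursive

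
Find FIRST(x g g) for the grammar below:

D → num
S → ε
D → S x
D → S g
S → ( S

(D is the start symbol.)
To compute FIRST(x g g), process the symbols left to right:
Symbol x is a terminal. Add 'x' and stop.
FIRST(x g g) = { 'x' }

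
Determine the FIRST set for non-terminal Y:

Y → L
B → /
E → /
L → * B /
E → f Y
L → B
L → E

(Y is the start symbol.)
FIRST sets of the other non-terminals involved (by the same procedure, iterated to a fixed point):
  FIRST(L) = { '*', '/', 'f' }

From Y → L:
  - L is a non-terminal: add FIRST(L) \ {ε} = { '*', '/', 'f' }
    L is not nullable, so stop

Collecting: FIRST(Y) = { '*', '/', 'f' }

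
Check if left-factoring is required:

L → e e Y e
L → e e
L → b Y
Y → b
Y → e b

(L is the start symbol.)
Left-factoring is needed when two productions for the same non-terminal
share a common prefix on the right-hand side.

Productions for L:
  L → e e Y e
  L → e e
  L → b Y
Productions for Y:
  Y → b
  Y → e b

Found common prefix 'e e' in productions for L

Answer: Yes, L has productions with common prefix 'e e'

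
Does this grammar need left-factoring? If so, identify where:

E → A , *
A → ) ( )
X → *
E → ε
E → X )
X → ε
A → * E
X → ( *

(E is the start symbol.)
Left-factoring is needed when two productions for the same non-terminal
share a common prefix on the right-hand side.

Productions for E:
  E → A , *
  E → ε
  E → X )
Productions for A:
  A → ) ( )
  A → * E
Productions for X:
  X → *
  X → ε
  X → ( *

No common prefixes found.

Answer: No, left-factoring is not needed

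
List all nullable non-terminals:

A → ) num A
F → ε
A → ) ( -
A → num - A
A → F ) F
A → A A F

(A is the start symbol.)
{ 'F' }

A non-terminal is nullable if it can derive ε (the empty string): either it has an ε-production, or it has a production whose right-hand side consists entirely of nullable non-terminals.

ε-productions: F → ε
So F is immediately nullable.
No further non-terminal can be added: every production for the remaining non-terminals contains a terminal or a non-nullable non-terminal.
Nullable = { 'F' }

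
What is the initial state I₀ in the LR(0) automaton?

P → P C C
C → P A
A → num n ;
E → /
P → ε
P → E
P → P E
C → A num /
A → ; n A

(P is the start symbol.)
{ [E → . /], [P → . E], [P → . P C C], [P → . P E], [P → .], [P' → . P] }

First, augment the grammar with P' → P
I₀ = CLOSURE({ [P' → . P] }):
  [P' → . P] has the dot before P: add [P → . P C C], [P → .], [P → . E], [P → . P E]
  [P → . E] has the dot before E: add [E → . /]
No further items can be added.

I₀ = { [E → . /], [P → . E], [P → . P C C], [P → . P E], [P → .], [P' → . P] }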